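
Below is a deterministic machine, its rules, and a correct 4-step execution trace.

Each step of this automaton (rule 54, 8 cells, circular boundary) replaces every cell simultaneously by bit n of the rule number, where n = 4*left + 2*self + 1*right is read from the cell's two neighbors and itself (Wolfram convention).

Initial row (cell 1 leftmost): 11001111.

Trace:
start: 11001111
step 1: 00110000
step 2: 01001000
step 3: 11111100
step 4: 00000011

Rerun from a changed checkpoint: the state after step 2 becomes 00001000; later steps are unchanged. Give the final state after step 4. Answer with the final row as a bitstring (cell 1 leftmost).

state after step 2 := 00001000
step 3: 00011100
step 4: 00100010

00100010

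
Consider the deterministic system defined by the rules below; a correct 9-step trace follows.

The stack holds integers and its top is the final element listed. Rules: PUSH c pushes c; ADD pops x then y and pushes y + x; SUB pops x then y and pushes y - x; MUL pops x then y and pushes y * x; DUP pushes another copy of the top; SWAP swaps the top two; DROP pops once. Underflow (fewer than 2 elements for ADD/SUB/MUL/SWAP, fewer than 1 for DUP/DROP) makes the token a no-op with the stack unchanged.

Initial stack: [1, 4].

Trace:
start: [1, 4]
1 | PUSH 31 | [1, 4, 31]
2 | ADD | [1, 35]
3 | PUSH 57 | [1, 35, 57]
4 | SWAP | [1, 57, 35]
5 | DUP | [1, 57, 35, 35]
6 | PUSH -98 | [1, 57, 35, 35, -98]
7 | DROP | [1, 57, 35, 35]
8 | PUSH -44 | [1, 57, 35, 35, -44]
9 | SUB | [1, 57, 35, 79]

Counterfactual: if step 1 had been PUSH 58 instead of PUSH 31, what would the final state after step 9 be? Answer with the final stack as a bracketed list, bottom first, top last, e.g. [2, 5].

[1, 57, 62, 106]

(re-executing from step 1 with the substitution; state before step 1: [1, 4])
1 | PUSH 58 | [1, 4, 58]
2 | ADD | [1, 62]
3 | PUSH 57 | [1, 62, 57]
4 | SWAP | [1, 57, 62]
5 | DUP | [1, 57, 62, 62]
6 | PUSH -98 | [1, 57, 62, 62, -98]
7 | DROP | [1, 57, 62, 62]
8 | PUSH -44 | [1, 57, 62, 62, -44]
9 | SUB | [1, 57, 62, 106]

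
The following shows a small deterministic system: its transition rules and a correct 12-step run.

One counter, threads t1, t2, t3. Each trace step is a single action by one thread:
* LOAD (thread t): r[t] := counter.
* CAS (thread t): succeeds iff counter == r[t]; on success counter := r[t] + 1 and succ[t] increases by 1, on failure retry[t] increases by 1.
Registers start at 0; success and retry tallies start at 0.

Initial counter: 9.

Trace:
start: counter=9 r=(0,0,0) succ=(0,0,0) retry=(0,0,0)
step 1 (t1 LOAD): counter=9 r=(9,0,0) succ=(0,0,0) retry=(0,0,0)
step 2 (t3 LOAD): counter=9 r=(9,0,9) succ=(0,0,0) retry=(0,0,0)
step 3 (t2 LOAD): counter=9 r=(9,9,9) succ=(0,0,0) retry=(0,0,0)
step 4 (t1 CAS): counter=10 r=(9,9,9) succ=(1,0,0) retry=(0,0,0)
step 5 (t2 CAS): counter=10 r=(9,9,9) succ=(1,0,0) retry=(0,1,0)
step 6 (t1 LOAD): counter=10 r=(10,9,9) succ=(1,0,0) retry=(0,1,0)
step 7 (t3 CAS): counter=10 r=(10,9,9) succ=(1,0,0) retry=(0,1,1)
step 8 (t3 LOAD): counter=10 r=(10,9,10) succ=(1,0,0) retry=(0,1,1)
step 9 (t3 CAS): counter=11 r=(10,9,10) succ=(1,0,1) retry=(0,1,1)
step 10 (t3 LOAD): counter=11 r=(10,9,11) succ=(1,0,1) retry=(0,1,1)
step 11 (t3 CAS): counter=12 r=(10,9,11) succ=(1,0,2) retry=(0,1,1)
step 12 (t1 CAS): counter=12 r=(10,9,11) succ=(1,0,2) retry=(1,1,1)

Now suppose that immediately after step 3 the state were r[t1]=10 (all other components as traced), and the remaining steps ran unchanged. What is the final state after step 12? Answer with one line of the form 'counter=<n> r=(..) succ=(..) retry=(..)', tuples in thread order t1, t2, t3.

state after step 3 := counter=9 r=(10,9,9) succ=(0,0,0) retry=(0,0,0)
step 4 (t1 CAS): counter=9 r=(10,9,9) succ=(0,0,0) retry=(1,0,0)
step 5 (t2 CAS): counter=10 r=(10,9,9) succ=(0,1,0) retry=(1,0,0)
step 6 (t1 LOAD): counter=10 r=(10,9,9) succ=(0,1,0) retry=(1,0,0)
step 7 (t3 CAS): counter=10 r=(10,9,9) succ=(0,1,0) retry=(1,0,1)
step 8 (t3 LOAD): counter=10 r=(10,9,10) succ=(0,1,0) retry=(1,0,1)
step 9 (t3 CAS): counter=11 r=(10,9,10) succ=(0,1,1) retry=(1,0,1)
step 10 (t3 LOAD): counter=11 r=(10,9,11) succ=(0,1,1) retry=(1,0,1)
step 11 (t3 CAS): counter=12 r=(10,9,11) succ=(0,1,2) retry=(1,0,1)
step 12 (t1 CAS): counter=12 r=(10,9,11) succ=(0,1,2) retry=(2,0,1)

counter=12 r=(10,9,11) succ=(0,1,2) retry=(2,0,1)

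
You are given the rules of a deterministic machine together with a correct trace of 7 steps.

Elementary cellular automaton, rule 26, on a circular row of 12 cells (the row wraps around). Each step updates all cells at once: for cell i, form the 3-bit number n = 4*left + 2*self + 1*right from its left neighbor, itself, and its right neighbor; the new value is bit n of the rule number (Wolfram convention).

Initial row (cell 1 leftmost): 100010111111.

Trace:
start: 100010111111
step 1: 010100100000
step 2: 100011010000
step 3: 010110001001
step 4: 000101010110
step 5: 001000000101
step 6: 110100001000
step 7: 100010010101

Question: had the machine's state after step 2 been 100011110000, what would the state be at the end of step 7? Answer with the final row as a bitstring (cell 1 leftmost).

100010010101

state after step 2 := 100011110000
step 3: 010110001001
step 4: 000101010110
step 5: 001000000101
step 6: 110100001000
step 7: 100010010101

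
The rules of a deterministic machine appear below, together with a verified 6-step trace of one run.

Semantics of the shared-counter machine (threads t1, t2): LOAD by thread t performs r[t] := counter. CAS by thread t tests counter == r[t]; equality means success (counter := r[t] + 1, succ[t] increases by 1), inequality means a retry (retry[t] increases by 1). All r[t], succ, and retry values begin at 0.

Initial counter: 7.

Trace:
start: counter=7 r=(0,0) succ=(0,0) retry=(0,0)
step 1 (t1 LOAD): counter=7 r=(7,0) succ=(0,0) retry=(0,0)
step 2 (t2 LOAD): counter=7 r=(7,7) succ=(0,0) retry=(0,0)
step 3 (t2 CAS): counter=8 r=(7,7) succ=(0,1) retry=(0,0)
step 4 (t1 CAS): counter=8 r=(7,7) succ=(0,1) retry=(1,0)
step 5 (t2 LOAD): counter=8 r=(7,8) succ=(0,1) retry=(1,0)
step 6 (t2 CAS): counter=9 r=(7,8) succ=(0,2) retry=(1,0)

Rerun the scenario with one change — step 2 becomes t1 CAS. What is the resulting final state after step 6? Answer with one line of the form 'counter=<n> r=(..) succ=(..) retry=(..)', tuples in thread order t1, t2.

(re-executing from step 2 with the substitution; state before step 2: counter=7 r=(7,0) succ=(0,0) retry=(0,0))
step 2 (t1 CAS): counter=8 r=(7,0) succ=(1,0) retry=(0,0)
step 3 (t2 CAS): counter=8 r=(7,0) succ=(1,0) retry=(0,1)
step 4 (t1 CAS): counter=8 r=(7,0) succ=(1,0) retry=(1,1)
step 5 (t2 LOAD): counter=8 r=(7,8) succ=(1,0) retry=(1,1)
step 6 (t2 CAS): counter=9 r=(7,8) succ=(1,1) retry=(1,1)

counter=9 r=(7,8) succ=(1,1) retry=(1,1)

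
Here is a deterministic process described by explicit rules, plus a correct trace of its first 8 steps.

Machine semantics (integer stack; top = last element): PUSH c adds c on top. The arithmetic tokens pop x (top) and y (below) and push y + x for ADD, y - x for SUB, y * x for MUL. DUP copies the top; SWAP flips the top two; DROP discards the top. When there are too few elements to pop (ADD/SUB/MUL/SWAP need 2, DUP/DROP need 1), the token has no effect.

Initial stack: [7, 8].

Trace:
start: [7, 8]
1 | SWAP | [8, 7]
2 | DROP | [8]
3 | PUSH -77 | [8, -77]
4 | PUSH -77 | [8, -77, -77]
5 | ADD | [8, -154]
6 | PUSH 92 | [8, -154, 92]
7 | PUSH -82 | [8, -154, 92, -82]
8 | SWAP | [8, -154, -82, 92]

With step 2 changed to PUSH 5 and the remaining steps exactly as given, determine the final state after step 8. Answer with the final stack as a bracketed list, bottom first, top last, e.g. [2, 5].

(re-executing from step 2 with the substitution; state before step 2: [8, 7])
2 | PUSH 5 | [8, 7, 5]
3 | PUSH -77 | [8, 7, 5, -77]
4 | PUSH -77 | [8, 7, 5, -77, -77]
5 | ADD | [8, 7, 5, -154]
6 | PUSH 92 | [8, 7, 5, -154, 92]
7 | PUSH -82 | [8, 7, 5, -154, 92, -82]
8 | SWAP | [8, 7, 5, -154, -82, 92]

[8, 7, 5, -154, -82, 92]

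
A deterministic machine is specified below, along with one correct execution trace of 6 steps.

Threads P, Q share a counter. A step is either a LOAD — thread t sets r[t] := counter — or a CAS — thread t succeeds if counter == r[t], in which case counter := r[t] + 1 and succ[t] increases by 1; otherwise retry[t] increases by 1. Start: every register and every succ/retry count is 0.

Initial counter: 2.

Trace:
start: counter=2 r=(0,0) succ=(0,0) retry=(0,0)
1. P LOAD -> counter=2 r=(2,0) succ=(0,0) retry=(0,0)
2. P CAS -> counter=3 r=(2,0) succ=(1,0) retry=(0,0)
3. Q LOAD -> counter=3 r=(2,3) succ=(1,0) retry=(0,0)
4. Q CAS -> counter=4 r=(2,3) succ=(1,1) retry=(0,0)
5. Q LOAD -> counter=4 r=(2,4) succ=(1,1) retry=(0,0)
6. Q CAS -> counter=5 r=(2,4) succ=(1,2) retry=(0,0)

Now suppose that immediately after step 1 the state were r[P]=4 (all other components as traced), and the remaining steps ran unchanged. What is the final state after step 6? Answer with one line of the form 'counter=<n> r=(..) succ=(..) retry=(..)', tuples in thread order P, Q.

state after step 1 := counter=2 r=(4,0) succ=(0,0) retry=(0,0)
2. P CAS -> counter=2 r=(4,0) succ=(0,0) retry=(1,0)
3. Q LOAD -> counter=2 r=(4,2) succ=(0,0) retry=(1,0)
4. Q CAS -> counter=3 r=(4,2) succ=(0,1) retry=(1,0)
5. Q LOAD -> counter=3 r=(4,3) succ=(0,1) retry=(1,0)
6. Q CAS -> counter=4 r=(4,3) succ=(0,2) retry=(1,0)

counter=4 r=(4,3) succ=(0,2) retry=(1,0)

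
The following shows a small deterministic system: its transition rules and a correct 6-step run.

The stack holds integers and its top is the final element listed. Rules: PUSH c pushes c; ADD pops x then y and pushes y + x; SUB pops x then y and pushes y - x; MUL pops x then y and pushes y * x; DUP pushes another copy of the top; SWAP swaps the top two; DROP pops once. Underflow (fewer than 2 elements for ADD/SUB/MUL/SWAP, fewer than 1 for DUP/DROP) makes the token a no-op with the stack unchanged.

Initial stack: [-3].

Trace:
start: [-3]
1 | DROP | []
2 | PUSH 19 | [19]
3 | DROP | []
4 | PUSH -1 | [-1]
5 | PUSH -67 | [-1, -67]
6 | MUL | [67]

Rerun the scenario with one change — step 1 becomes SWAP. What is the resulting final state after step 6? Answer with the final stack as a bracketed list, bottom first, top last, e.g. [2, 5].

(re-executing from step 1 with the substitution; state before step 1: [-3])
1 | SWAP | [-3]
2 | PUSH 19 | [-3, 19]
3 | DROP | [-3]
4 | PUSH -1 | [-3, -1]
5 | PUSH -67 | [-3, -1, -67]
6 | MUL | [-3, 67]

[-3, 67]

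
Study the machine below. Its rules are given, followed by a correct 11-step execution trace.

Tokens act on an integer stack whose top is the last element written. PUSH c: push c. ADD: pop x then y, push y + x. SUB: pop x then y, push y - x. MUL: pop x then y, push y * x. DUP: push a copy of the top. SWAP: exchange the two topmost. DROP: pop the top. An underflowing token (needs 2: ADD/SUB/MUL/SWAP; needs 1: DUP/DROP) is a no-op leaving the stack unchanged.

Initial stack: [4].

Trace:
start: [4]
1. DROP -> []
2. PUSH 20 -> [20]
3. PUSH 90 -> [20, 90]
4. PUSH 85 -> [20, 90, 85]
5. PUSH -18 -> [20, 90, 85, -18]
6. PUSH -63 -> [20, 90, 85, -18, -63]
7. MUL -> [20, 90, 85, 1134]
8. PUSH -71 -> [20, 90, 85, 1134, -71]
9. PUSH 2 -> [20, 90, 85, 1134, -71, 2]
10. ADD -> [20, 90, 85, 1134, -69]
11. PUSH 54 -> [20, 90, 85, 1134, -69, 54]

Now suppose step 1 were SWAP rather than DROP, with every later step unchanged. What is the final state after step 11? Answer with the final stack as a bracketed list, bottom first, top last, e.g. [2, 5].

(re-executing from step 1 with the substitution; state before step 1: [4])
1. SWAP -> [4]
2. PUSH 20 -> [4, 20]
3. PUSH 90 -> [4, 20, 90]
4. PUSH 85 -> [4, 20, 90, 85]
5. PUSH -18 -> [4, 20, 90, 85, -18]
6. PUSH -63 -> [4, 20, 90, 85, -18, -63]
7. MUL -> [4, 20, 90, 85, 1134]
8. PUSH -71 -> [4, 20, 90, 85, 1134, -71]
9. PUSH 2 -> [4, 20, 90, 85, 1134, -71, 2]
10. ADD -> [4, 20, 90, 85, 1134, -69]
11. PUSH 54 -> [4, 20, 90, 85, 1134, -69, 54]

[4, 20, 90, 85, 1134, -69, 54]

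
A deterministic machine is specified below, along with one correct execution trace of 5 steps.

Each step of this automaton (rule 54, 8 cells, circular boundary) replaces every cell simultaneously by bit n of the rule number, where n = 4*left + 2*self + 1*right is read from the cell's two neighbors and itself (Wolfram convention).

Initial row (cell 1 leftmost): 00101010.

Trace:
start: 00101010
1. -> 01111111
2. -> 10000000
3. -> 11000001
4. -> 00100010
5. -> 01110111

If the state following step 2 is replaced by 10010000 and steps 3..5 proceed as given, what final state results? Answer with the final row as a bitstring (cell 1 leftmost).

00001001

state after step 2 := 10010000
3. -> 11111001
4. -> 00000110
5. -> 00001001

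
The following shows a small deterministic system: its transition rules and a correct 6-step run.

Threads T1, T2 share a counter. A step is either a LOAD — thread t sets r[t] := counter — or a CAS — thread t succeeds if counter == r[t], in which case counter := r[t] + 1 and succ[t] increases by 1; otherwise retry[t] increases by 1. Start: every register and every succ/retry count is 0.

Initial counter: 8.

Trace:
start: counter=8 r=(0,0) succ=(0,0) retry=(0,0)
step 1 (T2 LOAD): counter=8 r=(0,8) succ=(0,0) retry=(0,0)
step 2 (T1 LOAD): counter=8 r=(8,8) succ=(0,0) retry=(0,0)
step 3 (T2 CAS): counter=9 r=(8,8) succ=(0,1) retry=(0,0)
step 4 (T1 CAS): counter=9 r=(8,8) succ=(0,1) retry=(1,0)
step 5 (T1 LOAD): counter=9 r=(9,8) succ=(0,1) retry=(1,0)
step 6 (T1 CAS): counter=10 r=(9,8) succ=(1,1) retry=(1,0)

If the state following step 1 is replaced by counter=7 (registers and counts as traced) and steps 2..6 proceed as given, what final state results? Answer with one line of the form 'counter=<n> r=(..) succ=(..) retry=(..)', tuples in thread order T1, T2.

counter=9 r=(8,8) succ=(2,0) retry=(0,1)

state after step 1 := counter=7 r=(0,8) succ=(0,0) retry=(0,0)
step 2 (T1 LOAD): counter=7 r=(7,8) succ=(0,0) retry=(0,0)
step 3 (T2 CAS): counter=7 r=(7,8) succ=(0,0) retry=(0,1)
step 4 (T1 CAS): counter=8 r=(7,8) succ=(1,0) retry=(0,1)
step 5 (T1 LOAD): counter=8 r=(8,8) succ=(1,0) retry=(0,1)
step 6 (T1 CAS): counter=9 r=(8,8) succ=(2,0) retry=(0,1)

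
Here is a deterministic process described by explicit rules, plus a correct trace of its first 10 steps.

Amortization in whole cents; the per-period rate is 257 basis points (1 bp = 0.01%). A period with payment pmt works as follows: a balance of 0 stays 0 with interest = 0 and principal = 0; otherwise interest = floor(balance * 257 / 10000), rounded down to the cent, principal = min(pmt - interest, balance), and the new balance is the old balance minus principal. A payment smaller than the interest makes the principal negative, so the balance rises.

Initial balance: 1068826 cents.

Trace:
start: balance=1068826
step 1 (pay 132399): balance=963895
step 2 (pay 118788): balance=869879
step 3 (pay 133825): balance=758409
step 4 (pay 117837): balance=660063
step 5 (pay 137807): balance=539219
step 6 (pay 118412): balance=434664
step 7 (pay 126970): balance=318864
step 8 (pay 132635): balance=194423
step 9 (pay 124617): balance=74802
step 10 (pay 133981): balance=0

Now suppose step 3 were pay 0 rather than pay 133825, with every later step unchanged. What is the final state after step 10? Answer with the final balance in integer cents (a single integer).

102583

(re-executing from step 3 with the substitution; state before step 3: balance=869879)
step 3 (pay 0): balance=892234
step 4 (pay 117837): balance=797327
step 5 (pay 137807): balance=680011
step 6 (pay 118412): balance=579075
step 7 (pay 126970): balance=466987
step 8 (pay 132635): balance=346353
step 9 (pay 124617): balance=230637
step 10 (pay 133981): balance=102583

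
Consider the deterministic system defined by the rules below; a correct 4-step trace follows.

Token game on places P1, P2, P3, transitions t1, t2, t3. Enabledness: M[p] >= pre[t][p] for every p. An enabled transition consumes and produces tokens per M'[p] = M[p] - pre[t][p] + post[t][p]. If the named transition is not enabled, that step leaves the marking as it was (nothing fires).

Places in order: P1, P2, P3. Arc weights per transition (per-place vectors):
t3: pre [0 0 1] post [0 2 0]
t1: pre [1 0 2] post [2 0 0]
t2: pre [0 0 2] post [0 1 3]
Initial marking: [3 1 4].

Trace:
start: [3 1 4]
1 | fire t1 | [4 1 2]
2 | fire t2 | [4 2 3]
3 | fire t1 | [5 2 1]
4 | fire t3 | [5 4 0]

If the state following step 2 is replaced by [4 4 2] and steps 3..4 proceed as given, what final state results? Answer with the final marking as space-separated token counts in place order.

5 4 0

state after step 2 := [4 4 2]
3 | fire t1 | [5 4 0]
4 | fire t3 | [5 4 0]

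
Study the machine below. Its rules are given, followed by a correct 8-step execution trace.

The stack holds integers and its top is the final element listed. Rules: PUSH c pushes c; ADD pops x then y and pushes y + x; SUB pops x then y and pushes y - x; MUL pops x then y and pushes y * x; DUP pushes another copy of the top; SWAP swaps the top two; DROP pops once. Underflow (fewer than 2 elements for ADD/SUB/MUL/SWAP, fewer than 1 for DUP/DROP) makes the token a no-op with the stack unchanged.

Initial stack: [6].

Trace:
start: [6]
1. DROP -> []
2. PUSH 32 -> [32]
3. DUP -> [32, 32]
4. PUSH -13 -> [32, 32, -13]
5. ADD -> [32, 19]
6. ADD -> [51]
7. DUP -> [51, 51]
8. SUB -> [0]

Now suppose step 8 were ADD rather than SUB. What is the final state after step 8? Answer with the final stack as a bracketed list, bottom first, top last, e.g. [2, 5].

(re-executing from step 8 with the substitution; state before step 8: [51, 51])
8. ADD -> [102]

[102]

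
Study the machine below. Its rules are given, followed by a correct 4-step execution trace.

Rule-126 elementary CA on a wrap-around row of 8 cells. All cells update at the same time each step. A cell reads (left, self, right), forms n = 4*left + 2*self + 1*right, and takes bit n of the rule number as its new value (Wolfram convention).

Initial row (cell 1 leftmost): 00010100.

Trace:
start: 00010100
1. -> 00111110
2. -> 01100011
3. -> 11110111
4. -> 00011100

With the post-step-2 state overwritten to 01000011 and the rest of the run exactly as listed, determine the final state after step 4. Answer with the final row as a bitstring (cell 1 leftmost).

00111100

state after step 2 := 01000011
3. -> 11100111
4. -> 00111100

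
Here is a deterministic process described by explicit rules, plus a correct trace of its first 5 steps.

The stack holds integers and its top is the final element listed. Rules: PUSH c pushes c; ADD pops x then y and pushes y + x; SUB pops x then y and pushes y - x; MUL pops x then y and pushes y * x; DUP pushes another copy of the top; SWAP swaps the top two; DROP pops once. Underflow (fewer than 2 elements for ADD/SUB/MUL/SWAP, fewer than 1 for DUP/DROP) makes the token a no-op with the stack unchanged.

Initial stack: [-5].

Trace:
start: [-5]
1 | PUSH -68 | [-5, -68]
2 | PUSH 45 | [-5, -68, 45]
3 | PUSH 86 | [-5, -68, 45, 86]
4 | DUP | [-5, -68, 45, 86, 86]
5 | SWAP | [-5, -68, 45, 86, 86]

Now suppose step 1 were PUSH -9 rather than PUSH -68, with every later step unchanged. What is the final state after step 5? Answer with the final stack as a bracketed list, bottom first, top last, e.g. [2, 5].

(re-executing from step 1 with the substitution; state before step 1: [-5])
1 | PUSH -9 | [-5, -9]
2 | PUSH 45 | [-5, -9, 45]
3 | PUSH 86 | [-5, -9, 45, 86]
4 | DUP | [-5, -9, 45, 86, 86]
5 | SWAP | [-5, -9, 45, 86, 86]

[-5, -9, 45, 86, 86]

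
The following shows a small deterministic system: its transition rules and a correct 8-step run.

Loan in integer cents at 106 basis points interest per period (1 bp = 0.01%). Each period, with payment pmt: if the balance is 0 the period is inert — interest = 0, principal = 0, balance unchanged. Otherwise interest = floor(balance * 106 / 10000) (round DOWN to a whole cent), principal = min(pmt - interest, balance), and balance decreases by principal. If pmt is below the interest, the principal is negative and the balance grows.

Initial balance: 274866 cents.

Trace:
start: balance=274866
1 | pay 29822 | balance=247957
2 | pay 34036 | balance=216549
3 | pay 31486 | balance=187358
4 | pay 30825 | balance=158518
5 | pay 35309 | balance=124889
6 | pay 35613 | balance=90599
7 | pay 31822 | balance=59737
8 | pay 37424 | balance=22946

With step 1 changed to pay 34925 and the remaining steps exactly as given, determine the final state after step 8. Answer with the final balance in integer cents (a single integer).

17452

(re-executing from step 1 with the substitution; state before step 1: balance=274866)
1 | pay 34925 | balance=242854
2 | pay 34036 | balance=211392
3 | pay 31486 | balance=182146
4 | pay 30825 | balance=153251
5 | pay 35309 | balance=119566
6 | pay 35613 | balance=85220
7 | pay 31822 | balance=54301
8 | pay 37424 | balance=17452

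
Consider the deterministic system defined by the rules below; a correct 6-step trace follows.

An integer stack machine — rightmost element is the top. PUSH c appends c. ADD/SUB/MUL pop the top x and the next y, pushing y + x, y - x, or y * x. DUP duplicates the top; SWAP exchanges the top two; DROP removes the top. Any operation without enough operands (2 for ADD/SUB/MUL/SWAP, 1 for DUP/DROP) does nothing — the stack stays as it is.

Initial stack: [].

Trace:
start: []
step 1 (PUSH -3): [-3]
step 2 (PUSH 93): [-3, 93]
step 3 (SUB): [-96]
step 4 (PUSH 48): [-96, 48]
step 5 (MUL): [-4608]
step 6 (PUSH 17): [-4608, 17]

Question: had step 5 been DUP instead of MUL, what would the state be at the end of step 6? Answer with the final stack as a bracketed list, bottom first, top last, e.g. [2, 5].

[-96, 48, 48, 17]

(re-executing from step 5 with the substitution; state before step 5: [-96, 48])
step 5 (DUP): [-96, 48, 48]
step 6 (PUSH 17): [-96, 48, 48, 17]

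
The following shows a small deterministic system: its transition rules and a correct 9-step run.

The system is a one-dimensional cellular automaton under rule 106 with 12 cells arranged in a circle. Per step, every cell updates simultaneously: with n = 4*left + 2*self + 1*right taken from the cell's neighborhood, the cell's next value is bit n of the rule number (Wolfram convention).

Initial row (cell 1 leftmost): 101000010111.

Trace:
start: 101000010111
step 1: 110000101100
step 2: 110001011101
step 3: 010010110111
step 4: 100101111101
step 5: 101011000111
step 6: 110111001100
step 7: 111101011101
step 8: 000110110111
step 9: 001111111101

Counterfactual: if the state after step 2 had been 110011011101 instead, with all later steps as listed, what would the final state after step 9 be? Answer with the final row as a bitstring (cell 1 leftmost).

101101010000

state after step 2 := 110011011101
step 3: 010111110111
step 4: 101100011101
step 5: 111100110111
step 6: 000101111100
step 7: 001011000100
step 8: 010111001000
step 9: 101101010000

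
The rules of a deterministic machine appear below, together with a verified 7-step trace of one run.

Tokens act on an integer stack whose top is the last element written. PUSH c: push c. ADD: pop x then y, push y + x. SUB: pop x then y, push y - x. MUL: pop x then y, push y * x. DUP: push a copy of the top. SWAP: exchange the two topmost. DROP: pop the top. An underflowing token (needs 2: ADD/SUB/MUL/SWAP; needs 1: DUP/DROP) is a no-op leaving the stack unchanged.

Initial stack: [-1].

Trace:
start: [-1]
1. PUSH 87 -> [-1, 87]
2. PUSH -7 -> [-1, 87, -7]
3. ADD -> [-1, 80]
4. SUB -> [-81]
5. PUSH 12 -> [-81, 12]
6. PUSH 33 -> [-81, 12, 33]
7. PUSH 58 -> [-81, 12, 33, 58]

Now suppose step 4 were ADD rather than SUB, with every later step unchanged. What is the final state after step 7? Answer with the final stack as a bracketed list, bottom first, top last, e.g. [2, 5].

(re-executing from step 4 with the substitution; state before step 4: [-1, 80])
4. ADD -> [79]
5. PUSH 12 -> [79, 12]
6. PUSH 33 -> [79, 12, 33]
7. PUSH 58 -> [79, 12, 33, 58]

[79, 12, 33, 58]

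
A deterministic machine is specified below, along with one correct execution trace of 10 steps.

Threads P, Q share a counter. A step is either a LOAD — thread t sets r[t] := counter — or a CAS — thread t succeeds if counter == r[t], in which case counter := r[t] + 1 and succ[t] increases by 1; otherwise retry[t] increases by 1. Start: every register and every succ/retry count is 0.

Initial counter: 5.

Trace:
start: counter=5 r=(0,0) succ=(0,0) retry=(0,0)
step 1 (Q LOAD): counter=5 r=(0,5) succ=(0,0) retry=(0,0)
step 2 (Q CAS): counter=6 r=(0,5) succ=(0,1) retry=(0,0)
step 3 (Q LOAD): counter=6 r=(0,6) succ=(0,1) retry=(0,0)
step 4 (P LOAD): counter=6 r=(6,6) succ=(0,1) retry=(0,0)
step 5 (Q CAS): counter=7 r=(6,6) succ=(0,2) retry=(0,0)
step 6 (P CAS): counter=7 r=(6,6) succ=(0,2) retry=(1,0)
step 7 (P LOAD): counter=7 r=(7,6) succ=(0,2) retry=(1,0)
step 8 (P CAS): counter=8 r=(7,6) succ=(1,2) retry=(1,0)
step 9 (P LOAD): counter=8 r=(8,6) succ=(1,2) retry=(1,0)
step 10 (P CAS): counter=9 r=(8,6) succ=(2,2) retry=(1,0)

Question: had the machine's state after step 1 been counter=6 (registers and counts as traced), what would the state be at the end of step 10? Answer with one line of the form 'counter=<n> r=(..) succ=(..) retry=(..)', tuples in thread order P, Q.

counter=9 r=(8,6) succ=(2,1) retry=(1,1)

state after step 1 := counter=6 r=(0,5) succ=(0,0) retry=(0,0)
step 2 (Q CAS): counter=6 r=(0,5) succ=(0,0) retry=(0,1)
step 3 (Q LOAD): counter=6 r=(0,6) succ=(0,0) retry=(0,1)
step 4 (P LOAD): counter=6 r=(6,6) succ=(0,0) retry=(0,1)
step 5 (Q CAS): counter=7 r=(6,6) succ=(0,1) retry=(0,1)
step 6 (P CAS): counter=7 r=(6,6) succ=(0,1) retry=(1,1)
step 7 (P LOAD): counter=7 r=(7,6) succ=(0,1) retry=(1,1)
step 8 (P CAS): counter=8 r=(7,6) succ=(1,1) retry=(1,1)
step 9 (P LOAD): counter=8 r=(8,6) succ=(1,1) retry=(1,1)
step 10 (P CAS): counter=9 r=(8,6) succ=(2,1) retry=(1,1)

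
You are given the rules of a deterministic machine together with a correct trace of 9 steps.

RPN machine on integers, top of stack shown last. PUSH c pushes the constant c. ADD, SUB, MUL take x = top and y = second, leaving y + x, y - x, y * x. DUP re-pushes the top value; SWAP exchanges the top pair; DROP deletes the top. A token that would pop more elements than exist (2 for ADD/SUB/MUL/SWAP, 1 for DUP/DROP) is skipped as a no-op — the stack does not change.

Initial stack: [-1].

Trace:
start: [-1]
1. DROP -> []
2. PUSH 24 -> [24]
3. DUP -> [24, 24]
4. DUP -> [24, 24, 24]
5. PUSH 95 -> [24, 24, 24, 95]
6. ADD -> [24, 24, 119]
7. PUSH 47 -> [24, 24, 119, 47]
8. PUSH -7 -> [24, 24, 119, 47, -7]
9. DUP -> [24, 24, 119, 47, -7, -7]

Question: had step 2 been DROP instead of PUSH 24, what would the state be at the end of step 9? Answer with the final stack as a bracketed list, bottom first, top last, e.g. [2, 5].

[95, 47, -7, -7]

(re-executing from step 2 with the substitution; state before step 2: [])
2. DROP -> []
3. DUP -> []
4. DUP -> []
5. PUSH 95 -> [95]
6. ADD -> [95]
7. PUSH 47 -> [95, 47]
8. PUSH -7 -> [95, 47, -7]
9. DUP -> [95, 47, -7, -7]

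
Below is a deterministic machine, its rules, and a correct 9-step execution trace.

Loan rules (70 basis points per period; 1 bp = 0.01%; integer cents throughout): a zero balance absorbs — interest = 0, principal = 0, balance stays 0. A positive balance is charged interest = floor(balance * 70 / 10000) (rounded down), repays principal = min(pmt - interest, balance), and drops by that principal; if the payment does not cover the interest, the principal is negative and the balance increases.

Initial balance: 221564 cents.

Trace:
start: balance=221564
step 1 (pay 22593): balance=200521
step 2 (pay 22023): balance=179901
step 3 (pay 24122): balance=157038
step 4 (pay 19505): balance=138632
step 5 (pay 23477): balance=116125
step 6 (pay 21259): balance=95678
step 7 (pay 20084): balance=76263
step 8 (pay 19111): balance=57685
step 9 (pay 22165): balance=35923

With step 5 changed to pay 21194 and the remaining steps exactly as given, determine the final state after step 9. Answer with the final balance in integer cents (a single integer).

(re-executing from step 5 with the substitution; state before step 5: balance=138632)
step 5 (pay 21194): balance=118408
step 6 (pay 21259): balance=97977
step 7 (pay 20084): balance=78578
step 8 (pay 19111): balance=60017
step 9 (pay 22165): balance=38272

38272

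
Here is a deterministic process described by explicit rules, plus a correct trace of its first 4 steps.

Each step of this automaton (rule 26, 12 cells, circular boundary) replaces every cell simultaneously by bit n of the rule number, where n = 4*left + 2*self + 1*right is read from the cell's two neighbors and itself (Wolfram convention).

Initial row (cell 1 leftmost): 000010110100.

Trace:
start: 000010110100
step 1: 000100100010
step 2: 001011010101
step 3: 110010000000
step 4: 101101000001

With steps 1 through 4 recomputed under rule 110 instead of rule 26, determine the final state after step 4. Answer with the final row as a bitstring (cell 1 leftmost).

(re-executing steps 1..4 under rule 110; state before step 1: 000010110100)
step 1: 000111111100
step 2: 001100000100
step 3: 011100001100
step 4: 110100011100

110100011100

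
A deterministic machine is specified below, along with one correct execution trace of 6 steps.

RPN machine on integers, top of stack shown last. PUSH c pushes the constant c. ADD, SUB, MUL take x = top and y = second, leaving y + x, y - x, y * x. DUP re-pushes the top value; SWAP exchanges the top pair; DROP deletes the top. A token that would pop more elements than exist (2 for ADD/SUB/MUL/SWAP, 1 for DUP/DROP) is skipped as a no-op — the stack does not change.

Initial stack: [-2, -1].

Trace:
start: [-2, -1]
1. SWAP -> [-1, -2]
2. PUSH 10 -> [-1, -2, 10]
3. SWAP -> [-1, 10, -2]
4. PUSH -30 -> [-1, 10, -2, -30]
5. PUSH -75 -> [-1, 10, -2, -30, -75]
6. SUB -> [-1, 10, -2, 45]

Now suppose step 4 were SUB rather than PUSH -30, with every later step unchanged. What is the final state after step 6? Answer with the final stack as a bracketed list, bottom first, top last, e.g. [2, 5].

[-1, 87]

(re-executing from step 4 with the substitution; state before step 4: [-1, 10, -2])
4. SUB -> [-1, 12]
5. PUSH -75 -> [-1, 12, -75]
6. SUB -> [-1, 87]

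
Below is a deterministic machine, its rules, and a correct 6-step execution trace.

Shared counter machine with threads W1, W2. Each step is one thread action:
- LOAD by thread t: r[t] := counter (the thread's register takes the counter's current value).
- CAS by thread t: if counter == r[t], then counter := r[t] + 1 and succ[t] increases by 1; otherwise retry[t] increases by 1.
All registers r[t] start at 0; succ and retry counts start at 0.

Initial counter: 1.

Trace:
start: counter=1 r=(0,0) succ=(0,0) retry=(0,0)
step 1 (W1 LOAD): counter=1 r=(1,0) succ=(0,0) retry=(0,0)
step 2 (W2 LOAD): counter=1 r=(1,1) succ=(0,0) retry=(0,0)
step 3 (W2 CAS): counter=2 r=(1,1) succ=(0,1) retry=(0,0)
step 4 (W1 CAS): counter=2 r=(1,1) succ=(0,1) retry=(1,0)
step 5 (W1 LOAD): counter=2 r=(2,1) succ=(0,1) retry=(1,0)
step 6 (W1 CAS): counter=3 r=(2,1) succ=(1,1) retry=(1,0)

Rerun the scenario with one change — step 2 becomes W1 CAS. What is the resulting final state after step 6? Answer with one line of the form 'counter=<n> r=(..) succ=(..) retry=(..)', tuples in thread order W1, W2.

counter=3 r=(2,0) succ=(2,0) retry=(1,1)

(re-executing from step 2 with the substitution; state before step 2: counter=1 r=(1,0) succ=(0,0) retry=(0,0))
step 2 (W1 CAS): counter=2 r=(1,0) succ=(1,0) retry=(0,0)
step 3 (W2 CAS): counter=2 r=(1,0) succ=(1,0) retry=(0,1)
step 4 (W1 CAS): counter=2 r=(1,0) succ=(1,0) retry=(1,1)
step 5 (W1 LOAD): counter=2 r=(2,0) succ=(1,0) retry=(1,1)
step 6 (W1 CAS): counter=3 r=(2,0) succ=(2,0) retry=(1,1)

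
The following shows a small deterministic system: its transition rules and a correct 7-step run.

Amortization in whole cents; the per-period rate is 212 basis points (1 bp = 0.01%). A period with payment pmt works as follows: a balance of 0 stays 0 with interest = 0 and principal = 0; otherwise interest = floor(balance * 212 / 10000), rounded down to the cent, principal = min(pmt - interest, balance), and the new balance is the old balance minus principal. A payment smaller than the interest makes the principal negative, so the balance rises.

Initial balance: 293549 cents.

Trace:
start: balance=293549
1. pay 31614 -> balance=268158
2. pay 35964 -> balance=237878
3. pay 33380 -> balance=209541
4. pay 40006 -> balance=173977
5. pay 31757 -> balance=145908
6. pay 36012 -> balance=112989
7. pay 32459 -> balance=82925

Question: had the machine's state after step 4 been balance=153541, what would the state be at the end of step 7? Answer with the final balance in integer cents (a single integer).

state after step 4 := balance=153541
5. pay 31757 -> balance=125039
6. pay 36012 -> balance=91677
7. pay 32459 -> balance=61161

61161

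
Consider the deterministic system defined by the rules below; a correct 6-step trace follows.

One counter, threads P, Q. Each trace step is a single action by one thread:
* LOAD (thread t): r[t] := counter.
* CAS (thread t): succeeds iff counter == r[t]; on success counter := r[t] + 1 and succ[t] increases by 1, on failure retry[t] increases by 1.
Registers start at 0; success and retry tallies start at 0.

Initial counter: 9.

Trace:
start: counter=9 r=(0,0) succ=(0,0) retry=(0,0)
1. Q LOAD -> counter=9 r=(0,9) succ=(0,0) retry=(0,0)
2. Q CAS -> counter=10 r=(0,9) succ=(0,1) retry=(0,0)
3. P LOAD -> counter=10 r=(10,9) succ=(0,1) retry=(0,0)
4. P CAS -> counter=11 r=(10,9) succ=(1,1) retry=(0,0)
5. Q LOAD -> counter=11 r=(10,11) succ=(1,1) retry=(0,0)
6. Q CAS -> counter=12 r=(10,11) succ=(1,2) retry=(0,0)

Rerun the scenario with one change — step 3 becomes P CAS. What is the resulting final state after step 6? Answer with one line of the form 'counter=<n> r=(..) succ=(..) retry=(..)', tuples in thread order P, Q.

(re-executing from step 3 with the substitution; state before step 3: counter=10 r=(0,9) succ=(0,1) retry=(0,0))
3. P CAS -> counter=10 r=(0,9) succ=(0,1) retry=(1,0)
4. P CAS -> counter=10 r=(0,9) succ=(0,1) retry=(2,0)
5. Q LOAD -> counter=10 r=(0,10) succ=(0,1) retry=(2,0)
6. Q CAS -> counter=11 r=(0,10) succ=(0,2) retry=(2,0)

counter=11 r=(0,10) succ=(0,2) retry=(2,0)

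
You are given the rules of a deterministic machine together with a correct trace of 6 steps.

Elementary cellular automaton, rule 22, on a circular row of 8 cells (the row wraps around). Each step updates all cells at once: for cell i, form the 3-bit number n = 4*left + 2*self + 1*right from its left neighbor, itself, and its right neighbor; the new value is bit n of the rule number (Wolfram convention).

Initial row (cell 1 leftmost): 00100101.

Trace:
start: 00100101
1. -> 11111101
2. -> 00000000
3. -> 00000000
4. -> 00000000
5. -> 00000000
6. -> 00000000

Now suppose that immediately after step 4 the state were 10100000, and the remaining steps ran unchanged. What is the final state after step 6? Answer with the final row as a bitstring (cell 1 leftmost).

00001010

state after step 4 := 10100000
5. -> 10110001
6. -> 00001010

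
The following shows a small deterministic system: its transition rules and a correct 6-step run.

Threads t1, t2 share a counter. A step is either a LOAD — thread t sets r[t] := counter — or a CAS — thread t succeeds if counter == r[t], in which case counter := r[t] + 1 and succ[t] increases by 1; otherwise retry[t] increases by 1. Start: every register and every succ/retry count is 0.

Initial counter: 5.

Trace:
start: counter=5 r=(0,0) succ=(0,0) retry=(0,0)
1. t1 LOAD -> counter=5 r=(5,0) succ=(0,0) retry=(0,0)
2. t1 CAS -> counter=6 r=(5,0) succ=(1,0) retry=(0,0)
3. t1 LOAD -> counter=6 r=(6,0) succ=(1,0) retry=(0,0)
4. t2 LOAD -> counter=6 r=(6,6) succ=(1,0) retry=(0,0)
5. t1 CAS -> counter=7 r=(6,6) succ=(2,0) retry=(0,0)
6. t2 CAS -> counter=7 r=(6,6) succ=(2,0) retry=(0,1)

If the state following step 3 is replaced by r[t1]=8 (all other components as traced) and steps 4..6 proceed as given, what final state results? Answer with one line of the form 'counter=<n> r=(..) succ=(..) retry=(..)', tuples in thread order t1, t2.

state after step 3 := counter=6 r=(8,0) succ=(1,0) retry=(0,0)
4. t2 LOAD -> counter=6 r=(8,6) succ=(1,0) retry=(0,0)
5. t1 CAS -> counter=6 r=(8,6) succ=(1,0) retry=(1,0)
6. t2 CAS -> counter=7 r=(8,6) succ=(1,1) retry=(1,0)

counter=7 r=(8,6) succ=(1,1) retry=(1,0)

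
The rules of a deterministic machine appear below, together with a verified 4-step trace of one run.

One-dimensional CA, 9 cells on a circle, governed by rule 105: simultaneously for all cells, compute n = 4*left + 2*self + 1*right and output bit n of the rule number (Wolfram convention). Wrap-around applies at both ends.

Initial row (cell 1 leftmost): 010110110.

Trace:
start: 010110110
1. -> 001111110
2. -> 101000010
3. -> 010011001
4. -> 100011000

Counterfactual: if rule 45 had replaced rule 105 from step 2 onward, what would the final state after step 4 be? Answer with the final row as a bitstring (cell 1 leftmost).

(re-executing steps 2..4 under rule 45; state before step 2: 001111110)
2. -> 101000000
3. -> 111011110
4. -> 100110001

100110001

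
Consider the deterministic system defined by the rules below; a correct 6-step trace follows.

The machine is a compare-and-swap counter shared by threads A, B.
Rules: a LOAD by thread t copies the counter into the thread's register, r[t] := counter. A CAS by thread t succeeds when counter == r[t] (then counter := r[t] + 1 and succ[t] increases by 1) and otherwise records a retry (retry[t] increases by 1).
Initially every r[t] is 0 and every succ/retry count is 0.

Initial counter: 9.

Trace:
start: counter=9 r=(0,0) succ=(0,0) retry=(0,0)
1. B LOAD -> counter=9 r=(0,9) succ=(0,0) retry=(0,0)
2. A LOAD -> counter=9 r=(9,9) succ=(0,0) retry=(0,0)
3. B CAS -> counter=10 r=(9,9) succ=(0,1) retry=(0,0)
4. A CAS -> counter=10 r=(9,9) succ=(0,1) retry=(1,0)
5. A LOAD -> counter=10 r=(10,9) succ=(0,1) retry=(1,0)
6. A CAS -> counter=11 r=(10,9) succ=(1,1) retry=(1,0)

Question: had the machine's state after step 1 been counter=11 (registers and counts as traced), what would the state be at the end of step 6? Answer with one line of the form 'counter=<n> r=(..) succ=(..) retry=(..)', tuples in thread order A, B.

counter=13 r=(12,9) succ=(2,0) retry=(0,1)

state after step 1 := counter=11 r=(0,9) succ=(0,0) retry=(0,0)
2. A LOAD -> counter=11 r=(11,9) succ=(0,0) retry=(0,0)
3. B CAS -> counter=11 r=(11,9) succ=(0,0) retry=(0,1)
4. A CAS -> counter=12 r=(11,9) succ=(1,0) retry=(0,1)
5. A LOAD -> counter=12 r=(12,9) succ=(1,0) retry=(0,1)
6. A CAS -> counter=13 r=(12,9) succ=(2,0) retry=(0,1)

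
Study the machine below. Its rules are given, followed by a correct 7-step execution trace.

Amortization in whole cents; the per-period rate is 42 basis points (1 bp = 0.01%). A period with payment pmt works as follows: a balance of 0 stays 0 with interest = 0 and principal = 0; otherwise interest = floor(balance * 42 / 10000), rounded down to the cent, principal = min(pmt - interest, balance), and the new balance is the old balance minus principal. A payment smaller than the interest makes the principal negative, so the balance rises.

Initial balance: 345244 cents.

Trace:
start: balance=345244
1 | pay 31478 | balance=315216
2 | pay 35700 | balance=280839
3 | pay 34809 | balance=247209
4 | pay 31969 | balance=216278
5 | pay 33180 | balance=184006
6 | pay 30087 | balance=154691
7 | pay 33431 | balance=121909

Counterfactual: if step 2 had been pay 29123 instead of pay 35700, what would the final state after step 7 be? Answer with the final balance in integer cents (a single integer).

(re-executing from step 2 with the substitution; state before step 2: balance=315216)
2 | pay 29123 | balance=287416
3 | pay 34809 | balance=253814
4 | pay 31969 | balance=222911
5 | pay 33180 | balance=190667
6 | pay 30087 | balance=161380
7 | pay 33431 | balance=128626

128626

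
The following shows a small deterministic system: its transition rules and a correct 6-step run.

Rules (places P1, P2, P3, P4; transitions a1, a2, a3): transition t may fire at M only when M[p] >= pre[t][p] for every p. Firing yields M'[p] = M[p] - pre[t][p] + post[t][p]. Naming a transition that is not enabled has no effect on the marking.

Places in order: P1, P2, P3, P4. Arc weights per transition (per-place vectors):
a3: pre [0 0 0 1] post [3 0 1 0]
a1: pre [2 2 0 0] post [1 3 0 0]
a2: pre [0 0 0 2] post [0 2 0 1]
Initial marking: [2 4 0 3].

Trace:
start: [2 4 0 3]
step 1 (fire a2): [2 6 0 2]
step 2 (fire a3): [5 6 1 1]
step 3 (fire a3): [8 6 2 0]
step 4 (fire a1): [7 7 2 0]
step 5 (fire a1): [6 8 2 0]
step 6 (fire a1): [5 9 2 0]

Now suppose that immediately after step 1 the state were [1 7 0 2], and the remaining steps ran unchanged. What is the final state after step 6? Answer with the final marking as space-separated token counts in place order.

4 10 2 0

state after step 1 := [1 7 0 2]
step 2 (fire a3): [4 7 1 1]
step 3 (fire a3): [7 7 2 0]
step 4 (fire a1): [6 8 2 0]
step 5 (fire a1): [5 9 2 0]
step 6 (fire a1): [4 10 2 0]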